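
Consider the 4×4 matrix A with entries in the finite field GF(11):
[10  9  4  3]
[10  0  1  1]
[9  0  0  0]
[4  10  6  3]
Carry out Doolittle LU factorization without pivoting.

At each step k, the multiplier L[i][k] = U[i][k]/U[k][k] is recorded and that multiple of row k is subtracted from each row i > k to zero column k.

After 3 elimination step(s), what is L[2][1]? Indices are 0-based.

L[2][1] = 2

k=0: U[0][0]=10
  eliminate (1,0): mult=1, new row 1: (0, 2, 8, 9); set L[1][0]=1
  eliminate (2,0): mult=2, new row 2: (0, 4, 3, 5); set L[2][0]=2
  eliminate (3,0): mult=7, new row 3: (0, 2, 0, 4); set L[3][0]=7
k=1: U[1][1]=2
  eliminate (2,1): mult=2, new row 2: (0, 0, 9, 9); set L[2][1]=2
  eliminate (3,1): mult=1, new row 3: (0, 0, 3, 6); set L[3][1]=1
k=2: U[2][2]=9
  eliminate (3,2): mult=4, new row 3: (0, 0, 0, 3); set L[3][2]=4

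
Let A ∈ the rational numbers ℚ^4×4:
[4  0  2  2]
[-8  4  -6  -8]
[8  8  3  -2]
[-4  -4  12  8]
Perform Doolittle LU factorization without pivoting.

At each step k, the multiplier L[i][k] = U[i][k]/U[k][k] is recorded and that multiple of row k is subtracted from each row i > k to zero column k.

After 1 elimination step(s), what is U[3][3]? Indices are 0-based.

k=0: U[0][0]=4
  eliminate (1,0): mult=-2, new row 1: (0, 4, -2, -4); set L[1][0]=-2
  eliminate (2,0): mult=2, new row 2: (0, 8, -1, -6); set L[2][0]=2
  eliminate (3,0): mult=-1, new row 3: (0, -4, 14, 10); set L[3][0]=-1

U[3][3] = 10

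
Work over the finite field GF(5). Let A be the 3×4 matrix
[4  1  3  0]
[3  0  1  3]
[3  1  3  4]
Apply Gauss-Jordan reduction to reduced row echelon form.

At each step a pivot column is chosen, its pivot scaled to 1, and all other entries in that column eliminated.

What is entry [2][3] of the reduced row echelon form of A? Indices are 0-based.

M[2][3] = 0

[1] R0 /= 4  ⇒  (1, 4, 2, 0)
     R1 -= 3·R0  ⇒  (0, 3, 0, 3)
     R2 -= 3·R0  ⇒  (0, 4, 2, 4)
[2] R1 /= 3  ⇒  (0, 1, 0, 1)
     R0 -= 4·R1  ⇒  (1, 0, 2, 1)
     R2 -= 4·R1  ⇒  (0, 0, 2, 0)
[3] R2 /= 2  ⇒  (0, 0, 1, 0)
     R0 -= 2·R2  ⇒  (1, 0, 0, 1)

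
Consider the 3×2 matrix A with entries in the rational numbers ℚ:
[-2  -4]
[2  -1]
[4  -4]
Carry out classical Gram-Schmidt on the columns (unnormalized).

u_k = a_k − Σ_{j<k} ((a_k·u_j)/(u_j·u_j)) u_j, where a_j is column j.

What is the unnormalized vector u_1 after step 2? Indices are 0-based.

Step 1: u_0 = a_0 = (-2, 2, 4).
Step 2: u_1 = a_1 − (-5/12)·u_0 = (-29/6, -1/6, -7/3).

u_1 = (-29/6, -1/6, -7/3)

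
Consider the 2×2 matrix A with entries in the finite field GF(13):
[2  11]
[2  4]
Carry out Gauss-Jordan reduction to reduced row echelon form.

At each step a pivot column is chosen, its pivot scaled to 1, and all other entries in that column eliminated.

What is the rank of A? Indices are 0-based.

[1] R0 /= 2  ⇒  (1, 12)
     R1 -= 2·R0  ⇒  (0, 6)
[2] R1 /= 6  ⇒  (0, 1)
     R0 -= 12·R1  ⇒  (1, 0)

rank = 2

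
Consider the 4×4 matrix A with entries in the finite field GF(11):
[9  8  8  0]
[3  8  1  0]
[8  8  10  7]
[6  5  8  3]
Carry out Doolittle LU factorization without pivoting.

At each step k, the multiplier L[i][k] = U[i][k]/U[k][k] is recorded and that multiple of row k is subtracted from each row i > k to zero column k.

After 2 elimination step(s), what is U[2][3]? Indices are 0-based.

k=0: U[0][0]=9
  eliminate (1,0): mult=4, new row 1: (0, 9, 2, 0); set L[1][0]=4
  eliminate (2,0): mult=7, new row 2: (0, 7, 9, 7); set L[2][0]=7
  eliminate (3,0): mult=8, new row 3: (0, 7, 10, 3); set L[3][0]=8
k=1: U[1][1]=9
  eliminate (2,1): mult=2, new row 2: (0, 0, 5, 7); set L[2][1]=2
  eliminate (3,1): mult=2, new row 3: (0, 0, 6, 3); set L[3][1]=2

U[2][3] = 7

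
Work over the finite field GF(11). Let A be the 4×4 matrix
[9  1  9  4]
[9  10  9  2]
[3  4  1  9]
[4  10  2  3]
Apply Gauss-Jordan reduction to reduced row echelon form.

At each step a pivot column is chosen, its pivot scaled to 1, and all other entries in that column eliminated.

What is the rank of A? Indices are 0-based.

rank = 4

[1] R0 /= 9  ⇒  (1, 5, 1, 9)
     R1 -= 9·R0  ⇒  (0, 9, 0, 9)
     R2 -= 3·R0  ⇒  (0, 0, 9, 4)
     R3 -= 4·R0  ⇒  (0, 1, 9, 0)
[2] R1 /= 9  ⇒  (0, 1, 0, 1)
     R0 -= 5·R1  ⇒  (1, 0, 1, 4)
     R3 -= 1·R1  ⇒  (0, 0, 9, 10)
[3] R2 /= 9  ⇒  (0, 0, 1, 9)
     R0 -= 1·R2  ⇒  (1, 0, 0, 6)
     R3 -= 9·R2  ⇒  (0, 0, 0, 6)
[4] R3 /= 6  ⇒  (0, 0, 0, 1)
     R0 -= 6·R3  ⇒  (1, 0, 0, 0)
     R1 -= 1·R3  ⇒  (0, 1, 0, 0)
     R2 -= 9·R3  ⇒  (0, 0, 1, 0)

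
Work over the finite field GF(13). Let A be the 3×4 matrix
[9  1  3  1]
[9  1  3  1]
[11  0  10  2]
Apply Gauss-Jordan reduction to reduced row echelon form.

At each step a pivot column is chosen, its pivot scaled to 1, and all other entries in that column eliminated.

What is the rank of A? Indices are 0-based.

rank = 2

pivot(0,0)=9: scale R0 → (1, 3, 9, 3)
  clear (1,0): R1 −= (9)R0 → (0, 0, 0, 0)
  clear (2,0): R2 −= (11)R0 → (0, 6, 2, 8)
pivot(1,1): swap R1↔R2
pivot(1,1)=6: scale R1 → (0, 1, 9, 10)
  clear (0,1): R0 −= (3)R1 → (1, 0, 8, 12)
col 2: no nonzero at/below row 2; advance.
col 3: no nonzero at/below row 2; advance.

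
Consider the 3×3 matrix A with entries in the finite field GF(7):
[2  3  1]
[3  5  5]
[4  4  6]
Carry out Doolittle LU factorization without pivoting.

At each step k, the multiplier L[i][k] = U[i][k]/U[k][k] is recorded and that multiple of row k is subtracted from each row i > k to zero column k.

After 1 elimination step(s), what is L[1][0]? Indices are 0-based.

[col 0] pivot 2
  R1 -= 5*R0 → (0, 4, 0)  (L[1][0] := 5)
  R2 -= 2*R0 → (0, 5, 4)  (L[2][0] := 2)

L[1][0] = 5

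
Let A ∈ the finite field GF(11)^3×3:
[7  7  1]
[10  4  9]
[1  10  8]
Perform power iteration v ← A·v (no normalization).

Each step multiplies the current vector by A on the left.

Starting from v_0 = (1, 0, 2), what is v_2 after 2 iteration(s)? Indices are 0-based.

v_2 = (1, 3, 7)

v_0 = (1, 0, 2).
v_1 = A·v_0 = (9, 6, 6).
v_2 = A·v_1 = (1, 3, 7).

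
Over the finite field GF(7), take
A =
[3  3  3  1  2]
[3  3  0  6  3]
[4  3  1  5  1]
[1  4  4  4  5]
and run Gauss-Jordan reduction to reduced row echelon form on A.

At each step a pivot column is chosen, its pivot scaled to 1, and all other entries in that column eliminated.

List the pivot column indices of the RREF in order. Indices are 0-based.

pivot columns: 0, 1, 2, 4

[1] R0 /= 3  ⇒  (1, 1, 1, 5, 3)
     R1 -= 3·R0  ⇒  (0, 0, 4, 5, 1)
     R2 -= 4·R0  ⇒  (0, 6, 4, 6, 3)
     R3 -= 1·R0  ⇒  (0, 3, 3, 6, 2)
[2] R1 <-> R2
[2] R1 /= 6  ⇒  (0, 1, 3, 1, 4)
     R0 -= 1·R1  ⇒  (1, 0, 5, 4, 6)
     R3 -= 3·R1  ⇒  (0, 0, 1, 3, 4)
[3] R2 /= 4  ⇒  (0, 0, 1, 3, 2)
     R0 -= 5·R2  ⇒  (1, 0, 0, 3, 3)
     R1 -= 3·R2  ⇒  (0, 1, 0, 6, 5)
     R3 -= 1·R2  ⇒  (0, 0, 0, 0, 2)
column 3 empty below row 3
[4] R3 /= 2  ⇒  (0, 0, 0, 0, 1)
     R0 -= 3·R3  ⇒  (1, 0, 0, 3, 0)
     R1 -= 5·R3  ⇒  (0, 1, 0, 6, 0)
     R2 -= 2·R3  ⇒  (0, 0, 1, 3, 0)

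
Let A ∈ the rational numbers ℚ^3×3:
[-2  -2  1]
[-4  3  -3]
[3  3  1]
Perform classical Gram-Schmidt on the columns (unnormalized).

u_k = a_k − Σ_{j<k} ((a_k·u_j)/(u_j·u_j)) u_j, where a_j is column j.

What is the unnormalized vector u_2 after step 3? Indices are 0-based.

u_2 = (15/13, 0, 10/13)

Step 1: u_0 = a_0 = (-2, -4, 3).
Step 2: u_1 = a_1 − (1/29)·u_0 = (-56/29, 91/29, 84/29).
Step 3: u_2 = a_2 − (13/29)·u_0 − (-5/13)·u_1 = (15/13, 0, 10/13).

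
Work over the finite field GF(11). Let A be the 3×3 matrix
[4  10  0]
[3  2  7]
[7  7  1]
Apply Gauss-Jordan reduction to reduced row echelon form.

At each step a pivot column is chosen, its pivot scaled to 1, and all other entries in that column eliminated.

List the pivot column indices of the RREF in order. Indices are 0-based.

pivot columns: 0, 1, 2

step 1: normalize row 0 (÷4) = (1, 8, 0)
  row 1: subtract 3×row0 = (0, 0, 7)
  row 2: subtract 7×row0 = (0, 6, 1)
step 2: exchange rows 1,2
step 2: normalize row 1 (÷6) = (0, 1, 2)
  row 0: subtract 8×row1 = (1, 0, 6)
step 3: normalize row 2 (÷7) = (0, 0, 1)
  row 0: subtract 6×row2 = (1, 0, 0)
  row 1: subtract 2×row2 = (0, 1, 0)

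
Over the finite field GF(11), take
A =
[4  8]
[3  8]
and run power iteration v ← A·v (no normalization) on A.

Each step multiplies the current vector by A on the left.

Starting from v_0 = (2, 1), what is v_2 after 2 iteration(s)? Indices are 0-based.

v_0 = (2, 1).
v_1 = A·v_0 = (5, 3).
v_2 = A·v_1 = (0, 6).

v_2 = (0, 6)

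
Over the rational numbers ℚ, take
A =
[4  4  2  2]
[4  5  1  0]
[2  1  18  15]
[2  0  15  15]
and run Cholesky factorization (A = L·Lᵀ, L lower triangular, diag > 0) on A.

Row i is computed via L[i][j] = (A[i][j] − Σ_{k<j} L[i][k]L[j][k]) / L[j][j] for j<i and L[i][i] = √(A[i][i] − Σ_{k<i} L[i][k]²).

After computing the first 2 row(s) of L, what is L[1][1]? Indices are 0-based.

L[1][1] = 1

Step 1: L[0][0] = √(4) = 2.
  L[1][0] = (4) / L[0][0] = 2.
Step 2: L[1][1] = √(1) = 1.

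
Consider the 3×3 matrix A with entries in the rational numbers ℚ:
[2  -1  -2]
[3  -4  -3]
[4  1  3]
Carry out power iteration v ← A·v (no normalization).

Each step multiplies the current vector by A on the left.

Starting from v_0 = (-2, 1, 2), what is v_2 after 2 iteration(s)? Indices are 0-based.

v_0 = (-2, 1, 2).
v_1 = A·v_0 = (-9, -16, -1).
v_2 = A·v_1 = (0, 40, -55).

v_2 = (0, 40, -55)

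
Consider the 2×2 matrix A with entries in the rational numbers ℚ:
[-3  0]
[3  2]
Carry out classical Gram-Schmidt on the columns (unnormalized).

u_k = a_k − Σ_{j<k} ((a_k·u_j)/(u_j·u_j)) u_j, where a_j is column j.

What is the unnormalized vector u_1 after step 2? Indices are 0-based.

u_1 = (1, 1)

Step 1: u_0 = a_0 = (-3, 3).
Step 2: u_1 = a_1 − (1/3)·u_0 = (1, 1).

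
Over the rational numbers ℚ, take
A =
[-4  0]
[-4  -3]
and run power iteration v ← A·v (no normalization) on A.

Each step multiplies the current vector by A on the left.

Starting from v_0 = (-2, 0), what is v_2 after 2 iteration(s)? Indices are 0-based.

v_2 = (-32, -56)

v_0 = (-2, 0).
v_1 = A·v_0 = (8, 8).
v_2 = A·v_1 = (-32, -56).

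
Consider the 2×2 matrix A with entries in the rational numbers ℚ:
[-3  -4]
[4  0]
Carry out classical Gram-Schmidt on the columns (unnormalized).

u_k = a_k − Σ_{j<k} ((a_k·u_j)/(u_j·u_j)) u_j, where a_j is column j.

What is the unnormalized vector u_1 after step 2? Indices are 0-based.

u_1 = (-64/25, -48/25)

Step 1: u_0 = a_0 = (-3, 4).
Step 2: u_1 = a_1 − (12/25)·u_0 = (-64/25, -48/25).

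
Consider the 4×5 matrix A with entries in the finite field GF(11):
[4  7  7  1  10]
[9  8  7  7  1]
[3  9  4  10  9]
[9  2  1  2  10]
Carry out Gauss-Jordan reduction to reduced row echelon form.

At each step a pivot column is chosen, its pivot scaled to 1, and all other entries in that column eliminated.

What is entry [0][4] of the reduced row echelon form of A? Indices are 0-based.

[1] R0 /= 4  ⇒  (1, 10, 10, 3, 8)
     R1 -= 9·R0  ⇒  (0, 6, 5, 2, 6)
     R2 -= 3·R0  ⇒  (0, 1, 7, 1, 7)
     R3 -= 9·R0  ⇒  (0, 0, 10, 8, 4)
[2] R1 /= 6  ⇒  (0, 1, 10, 4, 1)
     R0 -= 10·R1  ⇒  (1, 0, 9, 7, 9)
     R2 -= 1·R1  ⇒  (0, 0, 8, 8, 6)
[3] R2 /= 8  ⇒  (0, 0, 1, 1, 9)
     R0 -= 9·R2  ⇒  (1, 0, 0, 9, 5)
     R1 -= 10·R2  ⇒  (0, 1, 0, 5, 10)
     R3 -= 10·R2  ⇒  (0, 0, 0, 9, 2)
[4] R3 /= 9  ⇒  (0, 0, 0, 1, 10)
     R0 -= 9·R3  ⇒  (1, 0, 0, 0, 3)
     R1 -= 5·R3  ⇒  (0, 1, 0, 0, 4)
     R2 -= 1·R3  ⇒  (0, 0, 1, 0, 10)

M[0][4] = 3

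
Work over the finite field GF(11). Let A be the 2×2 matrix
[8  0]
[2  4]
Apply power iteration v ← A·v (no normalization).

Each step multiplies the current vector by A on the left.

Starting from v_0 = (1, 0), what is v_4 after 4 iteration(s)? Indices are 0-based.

v_0 = (1, 0).
v_1 = A·v_0 = (8, 2).
v_2 = A·v_1 = (9, 2).
v_3 = A·v_2 = (6, 4).
v_4 = A·v_3 = (4, 6).

v_4 = (4, 6)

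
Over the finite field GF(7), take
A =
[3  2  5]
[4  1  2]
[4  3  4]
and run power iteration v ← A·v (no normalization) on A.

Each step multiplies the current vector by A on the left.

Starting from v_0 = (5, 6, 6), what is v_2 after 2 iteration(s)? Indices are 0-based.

v_2 = (4, 5, 2)

v_0 = (5, 6, 6).
v_1 = A·v_0 = (1, 3, 6).
v_2 = A·v_1 = (4, 5, 2).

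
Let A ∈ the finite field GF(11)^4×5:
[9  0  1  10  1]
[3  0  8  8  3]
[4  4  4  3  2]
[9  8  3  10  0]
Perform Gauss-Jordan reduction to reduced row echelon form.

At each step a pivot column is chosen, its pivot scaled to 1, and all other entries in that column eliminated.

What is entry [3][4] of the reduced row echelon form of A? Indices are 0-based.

M[3][4] = 10

step 1: normalize row 0 (÷9) = (1, 0, 5, 6, 5)
  row 1: subtract 3×row0 = (0, 0, 4, 1, 10)
  row 2: subtract 4×row0 = (0, 4, 6, 1, 4)
  row 3: subtract 9×row0 = (0, 8, 2, 0, 10)
step 2: exchange rows 1,2
step 2: normalize row 1 (÷4) = (0, 1, 7, 3, 1)
  row 3: subtract 8×row1 = (0, 0, 1, 9, 2)
step 3: normalize row 2 (÷4) = (0, 0, 1, 3, 8)
  row 0: subtract 5×row2 = (1, 0, 0, 2, 9)
  row 1: subtract 7×row2 = (0, 1, 0, 4, 0)
  row 3: subtract 1×row2 = (0, 0, 0, 6, 5)
step 4: normalize row 3 (÷6) = (0, 0, 0, 1, 10)
  row 0: subtract 2×row3 = (1, 0, 0, 0, 0)
  row 1: subtract 4×row3 = (0, 1, 0, 0, 4)
  row 2: subtract 3×row3 = (0, 0, 1, 0, 0)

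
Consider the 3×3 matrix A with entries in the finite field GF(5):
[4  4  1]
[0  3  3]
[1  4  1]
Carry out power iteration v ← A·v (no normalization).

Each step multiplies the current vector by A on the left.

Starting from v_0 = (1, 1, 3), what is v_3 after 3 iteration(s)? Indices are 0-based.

v_0 = (1, 1, 3).
v_1 = A·v_0 = (1, 2, 3).
v_2 = A·v_1 = (0, 0, 2).
v_3 = A·v_2 = (2, 1, 2).

v_3 = (2, 1, 2)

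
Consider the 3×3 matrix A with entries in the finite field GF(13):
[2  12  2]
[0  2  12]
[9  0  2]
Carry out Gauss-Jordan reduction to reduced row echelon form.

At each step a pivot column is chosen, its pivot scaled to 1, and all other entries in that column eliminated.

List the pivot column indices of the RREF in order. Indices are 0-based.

pivot(0,0)=2: scale R0 → (1, 6, 1)
  clear (2,0): R2 −= (9)R0 → (0, 11, 6)
pivot(1,1)=2: scale R1 → (0, 1, 6)
  clear (0,1): R0 −= (6)R1 → (1, 0, 4)
  clear (2,1): R2 −= (11)R1 → (0, 0, 5)
pivot(2,2)=5: scale R2 → (0, 0, 1)
  clear (0,2): R0 −= (4)R2 → (1, 0, 0)
  clear (1,2): R1 −= (6)R2 → (0, 1, 0)

pivot columns: 0, 1, 2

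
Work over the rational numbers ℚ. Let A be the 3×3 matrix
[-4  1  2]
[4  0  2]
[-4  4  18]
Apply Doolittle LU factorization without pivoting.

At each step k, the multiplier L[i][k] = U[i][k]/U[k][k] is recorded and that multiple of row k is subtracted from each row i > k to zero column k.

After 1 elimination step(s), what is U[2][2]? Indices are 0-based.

Step 1: pivot at (0,0) is -4.
  row1 ← row1 − (-1)·row0  ⇒  L[1][0]=-1, U row1=(0, 1, 4)
  row2 ← row2 − (1)·row0  ⇒  L[2][0]=1, U row2=(0, 3, 16)

U[2][2] = 16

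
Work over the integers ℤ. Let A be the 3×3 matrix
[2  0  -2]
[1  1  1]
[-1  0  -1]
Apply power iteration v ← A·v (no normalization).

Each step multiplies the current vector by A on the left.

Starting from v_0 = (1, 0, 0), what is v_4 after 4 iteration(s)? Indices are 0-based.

v_4 = (38, 16, -9)

v_0 = (1, 0, 0).
v_1 = A·v_0 = (2, 1, -1).
v_2 = A·v_1 = (6, 2, -1).
v_3 = A·v_2 = (14, 7, -5).
v_4 = A·v_3 = (38, 16, -9).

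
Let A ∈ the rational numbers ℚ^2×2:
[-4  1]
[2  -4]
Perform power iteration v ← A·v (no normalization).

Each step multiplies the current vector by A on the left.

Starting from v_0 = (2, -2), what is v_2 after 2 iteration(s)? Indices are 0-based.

v_0 = (2, -2).
v_1 = A·v_0 = (-10, 12).
v_2 = A·v_1 = (52, -68).

v_2 = (52, -68)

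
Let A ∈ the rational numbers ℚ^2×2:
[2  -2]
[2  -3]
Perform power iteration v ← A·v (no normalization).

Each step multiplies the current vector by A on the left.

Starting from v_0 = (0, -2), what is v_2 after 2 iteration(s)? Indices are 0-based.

v_2 = (-4, -10)

v_0 = (0, -2).
v_1 = A·v_0 = (4, 6).
v_2 = A·v_1 = (-4, -10).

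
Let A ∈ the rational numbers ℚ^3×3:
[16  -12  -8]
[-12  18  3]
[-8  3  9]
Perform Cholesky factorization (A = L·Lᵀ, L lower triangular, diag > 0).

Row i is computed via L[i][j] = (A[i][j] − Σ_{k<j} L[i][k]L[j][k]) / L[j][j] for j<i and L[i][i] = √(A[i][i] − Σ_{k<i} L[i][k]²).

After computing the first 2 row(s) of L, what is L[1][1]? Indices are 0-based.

Step 1: L[0][0] = √(16) = 4.
  L[1][0] = (-12) / L[0][0] = -3.
Step 2: L[1][1] = √(9) = 3.

L[1][1] = 3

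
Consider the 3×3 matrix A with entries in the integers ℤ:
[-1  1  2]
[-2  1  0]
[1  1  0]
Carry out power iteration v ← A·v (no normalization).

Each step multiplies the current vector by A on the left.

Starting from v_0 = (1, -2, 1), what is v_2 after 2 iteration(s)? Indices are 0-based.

v_2 = (-5, -2, -5)

v_0 = (1, -2, 1).
v_1 = A·v_0 = (-1, -4, -1).
v_2 = A·v_1 = (-5, -2, -5).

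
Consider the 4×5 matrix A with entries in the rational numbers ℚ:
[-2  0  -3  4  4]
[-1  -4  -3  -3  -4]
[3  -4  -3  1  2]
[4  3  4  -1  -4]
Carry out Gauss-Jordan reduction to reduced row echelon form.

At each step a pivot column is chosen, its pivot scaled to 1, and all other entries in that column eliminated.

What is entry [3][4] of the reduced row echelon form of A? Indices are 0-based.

pivot(0,0)=-2: scale R0 → (1, 0, 3/2, -2, -2)
  clear (1,0): R1 −= (-1)R0 → (0, -4, -3/2, -5, -6)
  clear (2,0): R2 −= (3)R0 → (0, -4, -15/2, 7, 8)
  clear (3,0): R3 −= (4)R0 → (0, 3, -2, 7, 4)
pivot(1,1)=-4: scale R1 → (0, 1, 3/8, 5/4, 3/2)
  clear (2,1): R2 −= (-4)R1 → (0, 0, -6, 12, 14)
  clear (3,1): R3 −= (3)R1 → (0, 0, -25/8, 13/4, -1/2)
pivot(2,2)=-6: scale R2 → (0, 0, 1, -2, -7/3)
  clear (0,2): R0 −= (3/2)R2 → (1, 0, 0, 1, 3/2)
  clear (1,2): R1 −= (3/8)R2 → (0, 1, 0, 2, 19/8)
  clear (3,2): R3 −= (-25/8)R2 → (0, 0, 0, -3, -187/24)
pivot(3,3)=-3: scale R3 → (0, 0, 0, 1, 187/72)
  clear (0,3): R0 −= (1)R3 → (1, 0, 0, 0, -79/72)
  clear (1,3): R1 −= (2)R3 → (0, 1, 0, 0, -203/72)
  clear (2,3): R2 −= (-2)R3 → (0, 0, 1, 0, 103/36)

M[3][4] = 187/72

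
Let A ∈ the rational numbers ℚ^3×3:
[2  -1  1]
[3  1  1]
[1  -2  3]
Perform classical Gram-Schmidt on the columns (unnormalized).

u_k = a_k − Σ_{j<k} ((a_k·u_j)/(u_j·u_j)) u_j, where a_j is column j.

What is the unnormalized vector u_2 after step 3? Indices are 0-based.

u_2 = (-77/83, 33/83, 55/83)

Step 1: u_0 = a_0 = (2, 3, 1).
Step 2: u_1 = a_1 − (-1/14)·u_0 = (-6/7, 17/14, -27/14).
Step 3: u_2 = a_2 − (4/7)·u_0 − (-76/83)·u_1 = (-77/83, 33/83, 55/83).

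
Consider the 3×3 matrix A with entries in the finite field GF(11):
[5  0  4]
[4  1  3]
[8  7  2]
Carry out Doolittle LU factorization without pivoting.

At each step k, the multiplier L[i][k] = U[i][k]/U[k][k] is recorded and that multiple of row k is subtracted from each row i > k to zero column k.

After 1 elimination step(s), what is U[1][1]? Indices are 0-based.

U[1][1] = 1

Step 1: pivot at (0,0) is 5.
  row1 ← row1 − (3)·row0  ⇒  L[1][0]=3, U row1=(0, 1, 2)
  row2 ← row2 − (6)·row0  ⇒  L[2][0]=6, U row2=(0, 7, 0)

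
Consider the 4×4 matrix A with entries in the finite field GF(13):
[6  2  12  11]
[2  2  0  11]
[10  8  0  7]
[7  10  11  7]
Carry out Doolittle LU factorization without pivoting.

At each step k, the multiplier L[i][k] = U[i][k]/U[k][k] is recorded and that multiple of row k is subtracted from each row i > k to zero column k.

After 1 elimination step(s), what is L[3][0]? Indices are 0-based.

L[3][0] = 12

k=0: U[0][0]=6
  eliminate (1,0): mult=9, new row 1: (0, 10, 9, 3); set L[1][0]=9
  eliminate (2,0): mult=6, new row 2: (0, 9, 6, 6); set L[2][0]=6
  eliminate (3,0): mult=12, new row 3: (0, 12, 10, 5); set L[3][0]=12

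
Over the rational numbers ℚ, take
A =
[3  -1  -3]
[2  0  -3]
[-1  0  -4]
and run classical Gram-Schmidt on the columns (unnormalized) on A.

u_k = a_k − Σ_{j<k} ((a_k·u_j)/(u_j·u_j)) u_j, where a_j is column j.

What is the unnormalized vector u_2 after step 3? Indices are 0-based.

Step 1: u_0 = a_0 = (3, 2, -1).
Step 2: u_1 = a_1 − (-3/14)·u_0 = (-5/14, 3/7, -3/14).
Step 3: u_2 = a_2 − (-11/14)·u_0 − (9/5)·u_1 = (0, -11/5, -22/5).

u_2 = (0, -11/5, -22/5)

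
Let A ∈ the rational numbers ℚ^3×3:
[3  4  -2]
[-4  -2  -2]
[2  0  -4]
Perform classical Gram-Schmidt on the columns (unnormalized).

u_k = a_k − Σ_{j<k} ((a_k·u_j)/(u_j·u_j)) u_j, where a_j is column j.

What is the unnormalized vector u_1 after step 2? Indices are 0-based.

u_1 = (56/29, 22/29, -40/29)

Step 1: u_0 = a_0 = (3, -4, 2).
Step 2: u_1 = a_1 − (20/29)·u_0 = (56/29, 22/29, -40/29).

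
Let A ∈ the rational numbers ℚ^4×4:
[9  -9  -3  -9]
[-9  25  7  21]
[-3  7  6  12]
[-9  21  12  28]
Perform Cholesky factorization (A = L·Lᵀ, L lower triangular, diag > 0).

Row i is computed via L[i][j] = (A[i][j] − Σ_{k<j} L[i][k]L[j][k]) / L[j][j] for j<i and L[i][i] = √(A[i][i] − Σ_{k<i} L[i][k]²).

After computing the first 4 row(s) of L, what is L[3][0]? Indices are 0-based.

Step 1: L[0][0] = √(9) = 3.
  L[1][0] = (-9) / L[0][0] = -3.
Step 2: L[1][1] = √(16) = 4.
  L[2][0] = (-3) / L[0][0] = -1.
  L[2][1] = (4) / L[1][1] = 1.
Step 3: L[2][2] = √(4) = 2.
  L[3][0] = (-9) / L[0][0] = -3.
  L[3][1] = (12) / L[1][1] = 3.
  L[3][2] = (6) / L[2][2] = 3.
Step 4: L[3][3] = √(1) = 1.

L[3][0] = -3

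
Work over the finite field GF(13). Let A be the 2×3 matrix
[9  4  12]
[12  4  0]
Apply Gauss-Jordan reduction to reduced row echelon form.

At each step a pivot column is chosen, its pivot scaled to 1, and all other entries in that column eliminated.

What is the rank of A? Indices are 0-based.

[1] R0 /= 9  ⇒  (1, 12, 10)
     R1 -= 12·R0  ⇒  (0, 3, 10)
[2] R1 /= 3  ⇒  (0, 1, 12)
     R0 -= 12·R1  ⇒  (1, 0, 9)

rank = 2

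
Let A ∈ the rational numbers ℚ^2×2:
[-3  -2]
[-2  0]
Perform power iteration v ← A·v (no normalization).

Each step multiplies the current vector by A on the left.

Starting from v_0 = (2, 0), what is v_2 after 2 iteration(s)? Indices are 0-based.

v_2 = (26, 12)

v_0 = (2, 0).
v_1 = A·v_0 = (-6, -4).
v_2 = A·v_1 = (26, 12).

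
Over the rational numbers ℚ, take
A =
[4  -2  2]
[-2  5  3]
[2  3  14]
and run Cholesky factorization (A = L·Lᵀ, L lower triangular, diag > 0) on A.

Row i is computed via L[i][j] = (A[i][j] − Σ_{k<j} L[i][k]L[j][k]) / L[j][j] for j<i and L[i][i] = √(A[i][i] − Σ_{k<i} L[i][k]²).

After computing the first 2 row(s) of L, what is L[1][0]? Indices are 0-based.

Step 1: L[0][0] = √(4) = 2.
  L[1][0] = (-2) / L[0][0] = -1.
Step 2: L[1][1] = √(4) = 2.

L[1][0] = -1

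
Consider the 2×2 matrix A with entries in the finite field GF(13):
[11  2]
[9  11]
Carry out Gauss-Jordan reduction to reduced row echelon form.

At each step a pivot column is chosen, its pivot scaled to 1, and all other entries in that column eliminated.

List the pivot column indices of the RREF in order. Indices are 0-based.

pivot columns: 0, 1

pivot(0,0)=11: scale R0 → (1, 12)
  clear (1,0): R1 −= (9)R0 → (0, 7)
pivot(1,1)=7: scale R1 → (0, 1)
  clear (0,1): R0 −= (12)R1 → (1, 0)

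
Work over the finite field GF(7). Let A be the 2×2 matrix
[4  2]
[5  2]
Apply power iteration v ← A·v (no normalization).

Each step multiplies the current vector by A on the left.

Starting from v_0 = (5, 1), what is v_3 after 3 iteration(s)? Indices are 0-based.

v_0 = (5, 1).
v_1 = A·v_0 = (1, 6).
v_2 = A·v_1 = (2, 3).
v_3 = A·v_2 = (0, 2).

v_3 = (0, 2)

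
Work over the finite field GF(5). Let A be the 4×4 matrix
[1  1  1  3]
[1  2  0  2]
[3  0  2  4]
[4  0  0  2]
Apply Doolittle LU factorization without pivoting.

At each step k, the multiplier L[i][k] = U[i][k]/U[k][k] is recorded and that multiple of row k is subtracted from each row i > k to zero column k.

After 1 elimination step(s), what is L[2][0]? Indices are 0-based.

L[2][0] = 3

k=0: U[0][0]=1
  eliminate (1,0): mult=1, new row 1: (0, 1, 4, 4); set L[1][0]=1
  eliminate (2,0): mult=3, new row 2: (0, 2, 4, 0); set L[2][0]=3
  eliminate (3,0): mult=4, new row 3: (0, 1, 1, 0); set L[3][0]=4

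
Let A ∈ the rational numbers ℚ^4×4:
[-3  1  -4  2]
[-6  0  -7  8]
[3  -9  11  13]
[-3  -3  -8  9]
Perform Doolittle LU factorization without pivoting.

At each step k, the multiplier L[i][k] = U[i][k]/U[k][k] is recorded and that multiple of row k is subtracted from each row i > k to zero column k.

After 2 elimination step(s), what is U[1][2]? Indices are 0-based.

[col 0] pivot -3
  R1 -= 2*R0 → (0, -2, 1, 4)  (L[1][0] := 2)
  R2 -= -1*R0 → (0, -8, 7, 15)  (L[2][0] := -1)
  R3 -= 1*R0 → (0, -4, -4, 7)  (L[3][0] := 1)
[col 1] pivot -2
  R2 -= 4*R1 → (0, 0, 3, -1)  (L[2][1] := 4)
  R3 -= 2*R1 → (0, 0, -6, -1)  (L[3][1] := 2)

U[1][2] = 1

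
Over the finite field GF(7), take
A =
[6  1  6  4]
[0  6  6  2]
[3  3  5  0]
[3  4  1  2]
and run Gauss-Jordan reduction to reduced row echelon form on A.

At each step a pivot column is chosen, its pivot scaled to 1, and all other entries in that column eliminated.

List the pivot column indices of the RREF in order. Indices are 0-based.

pivot columns: 0, 1, 2, 3

pivot(0,0)=6: scale R0 → (1, 6, 1, 3)
  clear (2,0): R2 −= (3)R0 → (0, 6, 2, 5)
  clear (3,0): R3 −= (3)R0 → (0, 0, 5, 0)
pivot(1,1)=6: scale R1 → (0, 1, 1, 5)
  clear (0,1): R0 −= (6)R1 → (1, 0, 2, 1)
  clear (2,1): R2 −= (6)R1 → (0, 0, 3, 3)
pivot(2,2)=3: scale R2 → (0, 0, 1, 1)
  clear (0,2): R0 −= (2)R2 → (1, 0, 0, 6)
  clear (1,2): R1 −= (1)R2 → (0, 1, 0, 4)
  clear (3,2): R3 −= (5)R2 → (0, 0, 0, 2)
pivot(3,3)=2: scale R3 → (0, 0, 0, 1)
  clear (0,3): R0 −= (6)R3 → (1, 0, 0, 0)
  clear (1,3): R1 −= (4)R3 → (0, 1, 0, 0)
  clear (2,3): R2 −= (1)R3 → (0, 0, 1, 0)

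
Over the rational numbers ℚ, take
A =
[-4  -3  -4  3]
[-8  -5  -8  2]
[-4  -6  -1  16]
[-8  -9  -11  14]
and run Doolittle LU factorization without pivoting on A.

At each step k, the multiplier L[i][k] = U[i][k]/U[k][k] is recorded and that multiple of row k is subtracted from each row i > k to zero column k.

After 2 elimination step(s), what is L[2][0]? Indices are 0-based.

[col 0] pivot -4
  R1 -= 2*R0 → (0, 1, 0, -4)  (L[1][0] := 2)
  R2 -= 1*R0 → (0, -3, 3, 13)  (L[2][0] := 1)
  R3 -= 2*R0 → (0, -3, -3, 8)  (L[3][0] := 2)
[col 1] pivot 1
  R2 -= -3*R1 → (0, 0, 3, 1)  (L[2][1] := -3)
  R3 -= -3*R1 → (0, 0, -3, -4)  (L[3][1] := -3)

L[2][0] = 1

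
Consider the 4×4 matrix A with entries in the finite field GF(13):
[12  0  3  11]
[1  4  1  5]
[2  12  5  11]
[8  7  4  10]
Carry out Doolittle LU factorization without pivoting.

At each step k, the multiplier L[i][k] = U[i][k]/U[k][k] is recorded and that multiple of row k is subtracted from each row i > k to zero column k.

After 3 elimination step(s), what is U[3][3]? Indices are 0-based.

U[3][3] = 2

Step 1: pivot at (0,0) is 12.
  row1 ← row1 − (12)·row0  ⇒  L[1][0]=12, U row1=(0, 4, 4, 3)
  row2 ← row2 − (11)·row0  ⇒  L[2][0]=11, U row2=(0, 12, 11, 7)
  row3 ← row3 − (5)·row0  ⇒  L[3][0]=5, U row3=(0, 7, 2, 7)
Step 2: pivot at (1,1) is 4.
  row2 ← row2 − (3)·row1  ⇒  L[2][1]=3, U row2=(0, 0, 12, 11)
  row3 ← row3 − (5)·row1  ⇒  L[3][1]=5, U row3=(0, 0, 8, 5)
Step 3: pivot at (2,2) is 12.
  row3 ← row3 − (5)·row2  ⇒  L[3][2]=5, U row3=(0, 0, 0, 2)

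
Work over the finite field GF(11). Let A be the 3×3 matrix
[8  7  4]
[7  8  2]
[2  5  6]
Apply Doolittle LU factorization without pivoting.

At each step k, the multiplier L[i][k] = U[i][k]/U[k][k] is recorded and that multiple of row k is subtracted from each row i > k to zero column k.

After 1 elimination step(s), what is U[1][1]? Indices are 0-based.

k=0: U[0][0]=8
  eliminate (1,0): mult=5, new row 1: (0, 6, 4); set L[1][0]=5
  eliminate (2,0): mult=3, new row 2: (0, 6, 5); set L[2][0]=3

U[1][1] = 6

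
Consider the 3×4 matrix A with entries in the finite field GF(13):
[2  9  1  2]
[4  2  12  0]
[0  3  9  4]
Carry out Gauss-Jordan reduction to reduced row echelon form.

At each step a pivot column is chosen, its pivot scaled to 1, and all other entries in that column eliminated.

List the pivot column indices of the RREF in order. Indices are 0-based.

[1] R0 /= 2  ⇒  (1, 11, 7, 1)
     R1 -= 4·R0  ⇒  (0, 10, 10, 9)
[2] R1 /= 10  ⇒  (0, 1, 1, 10)
     R0 -= 11·R1  ⇒  (1, 0, 9, 8)
     R2 -= 3·R1  ⇒  (0, 0, 6, 0)
[3] R2 /= 6  ⇒  (0, 0, 1, 0)
     R0 -= 9·R2  ⇒  (1, 0, 0, 8)
     R1 -= 1·R2  ⇒  (0, 1, 0, 10)

pivot columns: 0, 1, 2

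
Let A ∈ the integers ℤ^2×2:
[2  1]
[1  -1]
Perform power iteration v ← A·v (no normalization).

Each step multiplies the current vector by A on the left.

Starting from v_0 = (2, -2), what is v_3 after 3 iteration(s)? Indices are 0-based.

v_0 = (2, -2).
v_1 = A·v_0 = (2, 4).
v_2 = A·v_1 = (8, -2).
v_3 = A·v_2 = (14, 10).

v_3 = (14, 10)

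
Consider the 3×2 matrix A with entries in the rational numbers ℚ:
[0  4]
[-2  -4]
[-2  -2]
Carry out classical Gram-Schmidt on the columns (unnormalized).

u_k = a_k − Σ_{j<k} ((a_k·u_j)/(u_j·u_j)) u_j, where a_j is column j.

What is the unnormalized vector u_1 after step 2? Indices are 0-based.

Step 1: u_0 = a_0 = (0, -2, -2).
Step 2: u_1 = a_1 − (3/2)·u_0 = (4, -1, 1).

u_1 = (4, -1, 1)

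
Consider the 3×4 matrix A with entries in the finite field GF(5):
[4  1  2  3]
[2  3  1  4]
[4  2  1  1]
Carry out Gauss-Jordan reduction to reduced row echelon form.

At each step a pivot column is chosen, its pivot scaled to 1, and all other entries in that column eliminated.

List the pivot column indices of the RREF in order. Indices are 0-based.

step 1: normalize row 0 (÷4) = (1, 4, 3, 2)
  row 1: subtract 2×row0 = (0, 0, 0, 0)
  row 2: subtract 4×row0 = (0, 1, 4, 3)
step 2: exchange rows 1,2
step 2: normalize row 1 (÷1) = (0, 1, 4, 3)
  row 0: subtract 4×row1 = (1, 0, 2, 0)
skip col 2 (zero from row 2)
skip col 3 (zero from row 2)

pivot columns: 0, 1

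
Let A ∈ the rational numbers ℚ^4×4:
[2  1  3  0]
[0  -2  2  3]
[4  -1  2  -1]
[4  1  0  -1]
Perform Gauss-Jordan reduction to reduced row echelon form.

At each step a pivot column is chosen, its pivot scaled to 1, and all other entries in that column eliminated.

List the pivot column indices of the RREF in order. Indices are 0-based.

pivot columns: 0, 1, 2, 3

[1] R0 /= 2  ⇒  (1, 1/2, 3/2, 0)
     R2 -= 4·R0  ⇒  (0, -3, -4, -1)
     R3 -= 4·R0  ⇒  (0, -1, -6, -1)
[2] R1 /= -2  ⇒  (0, 1, -1, -3/2)
     R0 -= 1/2·R1  ⇒  (1, 0, 2, 3/4)
     R2 -= -3·R1  ⇒  (0, 0, -7, -11/2)
     R3 -= -1·R1  ⇒  (0, 0, -7, -5/2)
[3] R2 /= -7  ⇒  (0, 0, 1, 11/14)
     R0 -= 2·R2  ⇒  (1, 0, 0, -23/28)
     R1 -= -1·R2  ⇒  (0, 1, 0, -5/7)
     R3 -= -7·R2  ⇒  (0, 0, 0, 3)
[4] R3 /= 3  ⇒  (0, 0, 0, 1)
     R0 -= -23/28·R3  ⇒  (1, 0, 0, 0)
     R1 -= -5/7·R3  ⇒  (0, 1, 0, 0)
     R2 -= 11/14·R3  ⇒  (0, 0, 1, 0)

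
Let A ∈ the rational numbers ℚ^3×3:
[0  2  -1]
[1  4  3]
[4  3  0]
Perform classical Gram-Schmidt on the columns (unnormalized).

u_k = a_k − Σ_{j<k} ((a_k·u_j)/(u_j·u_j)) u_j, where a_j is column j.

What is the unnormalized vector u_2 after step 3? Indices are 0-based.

u_2 = (-481/237, 296/237, -74/237)

Step 1: u_0 = a_0 = (0, 1, 4).
Step 2: u_1 = a_1 − (16/17)·u_0 = (2, 52/17, -13/17).
Step 3: u_2 = a_2 − (3/17)·u_0 − (122/237)·u_1 = (-481/237, 296/237, -74/237).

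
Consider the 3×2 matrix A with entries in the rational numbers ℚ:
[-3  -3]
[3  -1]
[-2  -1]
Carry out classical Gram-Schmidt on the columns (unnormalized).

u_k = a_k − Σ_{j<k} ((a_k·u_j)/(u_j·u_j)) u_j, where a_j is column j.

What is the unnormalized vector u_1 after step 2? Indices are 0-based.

u_1 = (-21/11, -23/11, -3/11)

Step 1: u_0 = a_0 = (-3, 3, -2).
Step 2: u_1 = a_1 − (4/11)·u_0 = (-21/11, -23/11, -3/11).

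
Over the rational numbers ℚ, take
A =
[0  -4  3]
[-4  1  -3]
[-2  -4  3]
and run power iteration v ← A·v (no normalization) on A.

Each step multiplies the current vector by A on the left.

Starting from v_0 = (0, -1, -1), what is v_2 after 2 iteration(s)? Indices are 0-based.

v_0 = (0, -1, -1).
v_1 = A·v_0 = (1, 2, 1).
v_2 = A·v_1 = (-5, -5, -7).

v_2 = (-5, -5, -7)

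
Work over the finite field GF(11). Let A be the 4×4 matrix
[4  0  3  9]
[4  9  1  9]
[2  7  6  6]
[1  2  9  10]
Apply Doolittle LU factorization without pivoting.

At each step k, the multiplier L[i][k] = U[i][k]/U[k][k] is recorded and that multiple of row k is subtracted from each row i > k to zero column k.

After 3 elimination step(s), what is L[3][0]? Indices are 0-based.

L[3][0] = 3

[col 0] pivot 4
  R1 -= 1*R0 → (0, 9, 9, 0)  (L[1][0] := 1)
  R2 -= 6*R0 → (0, 7, 10, 7)  (L[2][0] := 6)
  R3 -= 3*R0 → (0, 2, 0, 5)  (L[3][0] := 3)
[col 1] pivot 9
  R2 -= 2*R1 → (0, 0, 3, 7)  (L[2][1] := 2)
  R3 -= 10*R1 → (0, 0, 9, 5)  (L[3][1] := 10)
[col 2] pivot 3
  R3 -= 3*R2 → (0, 0, 0, 6)  (L[3][2] := 3)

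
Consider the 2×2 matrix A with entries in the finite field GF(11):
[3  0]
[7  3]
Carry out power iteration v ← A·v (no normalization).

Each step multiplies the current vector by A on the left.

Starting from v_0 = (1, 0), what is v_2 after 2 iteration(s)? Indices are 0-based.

v_0 = (1, 0).
v_1 = A·v_0 = (3, 7).
v_2 = A·v_1 = (9, 9).

v_2 = (9, 9)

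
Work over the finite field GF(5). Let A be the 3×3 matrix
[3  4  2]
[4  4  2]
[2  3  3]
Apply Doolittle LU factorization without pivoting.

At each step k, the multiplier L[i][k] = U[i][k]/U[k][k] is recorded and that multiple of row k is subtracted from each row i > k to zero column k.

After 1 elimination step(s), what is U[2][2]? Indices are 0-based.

U[2][2] = 0

Step 1: pivot at (0,0) is 3.
  row1 ← row1 − (3)·row0  ⇒  L[1][0]=3, U row1=(0, 2, 1)
  row2 ← row2 − (4)·row0  ⇒  L[2][0]=4, U row2=(0, 2, 0)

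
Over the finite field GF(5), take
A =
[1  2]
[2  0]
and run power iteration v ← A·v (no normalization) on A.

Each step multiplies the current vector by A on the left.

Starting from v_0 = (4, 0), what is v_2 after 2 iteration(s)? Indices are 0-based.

v_0 = (4, 0).
v_1 = A·v_0 = (4, 3).
v_2 = A·v_1 = (0, 3).

v_2 = (0, 3)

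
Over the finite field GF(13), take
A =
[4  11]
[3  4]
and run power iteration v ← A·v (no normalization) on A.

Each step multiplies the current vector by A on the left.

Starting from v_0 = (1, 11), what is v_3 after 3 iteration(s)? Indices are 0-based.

v_3 = (4, 12)

v_0 = (1, 11).
v_1 = A·v_0 = (8, 8).
v_2 = A·v_1 = (3, 4).
v_3 = A·v_2 = (4, 12).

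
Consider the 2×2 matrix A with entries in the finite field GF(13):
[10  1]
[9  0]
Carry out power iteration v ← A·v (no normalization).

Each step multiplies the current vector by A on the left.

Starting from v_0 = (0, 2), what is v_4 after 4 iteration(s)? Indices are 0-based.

v_4 = (7, 12)

v_0 = (0, 2).
v_1 = A·v_0 = (2, 0).
v_2 = A·v_1 = (7, 5).
v_3 = A·v_2 = (10, 11).
v_4 = A·v_3 = (7, 12).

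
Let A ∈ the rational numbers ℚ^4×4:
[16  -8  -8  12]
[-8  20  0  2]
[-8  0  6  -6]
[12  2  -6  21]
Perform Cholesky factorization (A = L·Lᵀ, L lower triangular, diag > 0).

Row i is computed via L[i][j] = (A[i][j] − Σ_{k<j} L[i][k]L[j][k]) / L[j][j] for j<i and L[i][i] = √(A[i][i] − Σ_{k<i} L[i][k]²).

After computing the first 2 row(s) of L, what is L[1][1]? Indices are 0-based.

Step 1: L[0][0] = √(16) = 4.
  L[1][0] = (-8) / L[0][0] = -2.
Step 2: L[1][1] = √(16) = 4.

L[1][1] = 4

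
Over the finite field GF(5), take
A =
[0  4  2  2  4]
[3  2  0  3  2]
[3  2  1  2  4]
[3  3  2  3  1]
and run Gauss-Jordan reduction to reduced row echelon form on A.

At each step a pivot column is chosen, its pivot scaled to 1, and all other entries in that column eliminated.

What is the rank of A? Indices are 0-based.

rank = 4

step 1: exchange rows 0,1
step 1: normalize row 0 (÷3) = (1, 4, 0, 1, 4)
  row 2: subtract 3×row0 = (0, 0, 1, 4, 2)
  row 3: subtract 3×row0 = (0, 1, 2, 0, 4)
step 2: normalize row 1 (÷4) = (0, 1, 3, 3, 1)
  row 0: subtract 4×row1 = (1, 0, 3, 4, 0)
  row 3: subtract 1×row1 = (0, 0, 4, 2, 3)
step 3: normalize row 2 (÷1) = (0, 0, 1, 4, 2)
  row 0: subtract 3×row2 = (1, 0, 0, 2, 4)
  row 1: subtract 3×row2 = (0, 1, 0, 1, 0)
  row 3: subtract 4×row2 = (0, 0, 0, 1, 0)
step 4: normalize row 3 (÷1) = (0, 0, 0, 1, 0)
  row 0: subtract 2×row3 = (1, 0, 0, 0, 4)
  row 1: subtract 1×row3 = (0, 1, 0, 0, 0)
  row 2: subtract 4×row3 = (0, 0, 1, 0, 2)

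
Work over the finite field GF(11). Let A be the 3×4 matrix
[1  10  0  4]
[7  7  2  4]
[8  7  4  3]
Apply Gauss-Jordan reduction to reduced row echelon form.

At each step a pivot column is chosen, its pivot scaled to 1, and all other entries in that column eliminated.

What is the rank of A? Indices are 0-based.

rank = 3

step 1: normalize row 0 (÷1) = (1, 10, 0, 4)
  row 1: subtract 7×row0 = (0, 3, 2, 9)
  row 2: subtract 8×row0 = (0, 4, 4, 4)
step 2: normalize row 1 (÷3) = (0, 1, 8, 3)
  row 0: subtract 10×row1 = (1, 0, 8, 7)
  row 2: subtract 4×row1 = (0, 0, 5, 3)
step 3: normalize row 2 (÷5) = (0, 0, 1, 5)
  row 0: subtract 8×row2 = (1, 0, 0, 0)
  row 1: subtract 8×row2 = (0, 1, 0, 7)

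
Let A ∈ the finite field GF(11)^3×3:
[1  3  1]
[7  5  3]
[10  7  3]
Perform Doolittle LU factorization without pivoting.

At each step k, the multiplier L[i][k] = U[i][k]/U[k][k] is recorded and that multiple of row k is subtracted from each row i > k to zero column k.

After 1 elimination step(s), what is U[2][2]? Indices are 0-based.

[col 0] pivot 1
  R1 -= 7*R0 → (0, 6, 7)  (L[1][0] := 7)
  R2 -= 10*R0 → (0, 10, 4)  (L[2][0] := 10)

U[2][2] = 4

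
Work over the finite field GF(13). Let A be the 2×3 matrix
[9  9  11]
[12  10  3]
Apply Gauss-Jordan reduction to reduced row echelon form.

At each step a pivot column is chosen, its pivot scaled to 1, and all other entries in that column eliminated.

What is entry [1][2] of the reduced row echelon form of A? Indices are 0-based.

step 1: normalize row 0 (÷9) = (1, 1, 7)
  row 1: subtract 12×row0 = (0, 11, 10)
step 2: normalize row 1 (÷11) = (0, 1, 8)
  row 0: subtract 1×row1 = (1, 0, 12)

M[1][2] = 8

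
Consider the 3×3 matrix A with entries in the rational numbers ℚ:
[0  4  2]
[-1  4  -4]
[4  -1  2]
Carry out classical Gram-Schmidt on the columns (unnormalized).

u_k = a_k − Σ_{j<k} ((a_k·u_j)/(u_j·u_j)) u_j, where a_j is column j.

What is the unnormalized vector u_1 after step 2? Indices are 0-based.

u_1 = (4, 60/17, 15/17)

Step 1: u_0 = a_0 = (0, -1, 4).
Step 2: u_1 = a_1 − (-8/17)·u_0 = (4, 60/17, 15/17).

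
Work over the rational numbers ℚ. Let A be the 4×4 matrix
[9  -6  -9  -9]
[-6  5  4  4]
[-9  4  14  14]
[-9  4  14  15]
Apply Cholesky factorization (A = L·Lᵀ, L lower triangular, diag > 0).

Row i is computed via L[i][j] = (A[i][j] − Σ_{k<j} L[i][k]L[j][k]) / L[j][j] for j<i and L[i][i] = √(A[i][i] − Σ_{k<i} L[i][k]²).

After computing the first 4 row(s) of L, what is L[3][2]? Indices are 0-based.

Step 1: L[0][0] = √(9) = 3.
  L[1][0] = (-6) / L[0][0] = -2.
Step 2: L[1][1] = √(1) = 1.
  L[2][0] = (-9) / L[0][0] = -3.
  L[2][1] = (-2) / L[1][1] = -2.
Step 3: L[2][2] = √(1) = 1.
  L[3][0] = (-9) / L[0][0] = -3.
  L[3][1] = (-2) / L[1][1] = -2.
  L[3][2] = (1) / L[2][2] = 1.
Step 4: L[3][3] = √(1) = 1.

L[3][2] = 1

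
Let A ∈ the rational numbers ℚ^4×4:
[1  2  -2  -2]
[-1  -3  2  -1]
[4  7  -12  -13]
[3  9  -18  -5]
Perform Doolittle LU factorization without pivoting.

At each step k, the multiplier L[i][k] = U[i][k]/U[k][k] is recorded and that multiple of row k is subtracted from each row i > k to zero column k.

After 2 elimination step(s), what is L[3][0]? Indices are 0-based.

L[3][0] = 3

[col 0] pivot 1
  R1 -= -1*R0 → (0, -1, 0, -3)  (L[1][0] := -1)
  R2 -= 4*R0 → (0, -1, -4, -5)  (L[2][0] := 4)
  R3 -= 3*R0 → (0, 3, -12, 1)  (L[3][0] := 3)
[col 1] pivot -1
  R2 -= 1*R1 → (0, 0, -4, -2)  (L[2][1] := 1)
  R3 -= -3*R1 → (0, 0, -12, -8)  (L[3][1] := -3)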